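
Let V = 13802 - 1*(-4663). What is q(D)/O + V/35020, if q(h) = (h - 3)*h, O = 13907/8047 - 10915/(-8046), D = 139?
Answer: 8573363569110603/1398900003908 ≈ 6128.6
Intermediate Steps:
O = 199728727/64746162 (O = 13907*(1/8047) - 10915*(-1/8046) = 13907/8047 + 10915/8046 = 199728727/64746162 ≈ 3.0848)
q(h) = h*(-3 + h) (q(h) = (-3 + h)*h = h*(-3 + h))
V = 18465 (V = 13802 + 4663 = 18465)
q(D)/O + V/35020 = (139*(-3 + 139))/(199728727/64746162) + 18465/35020 = (139*136)*(64746162/199728727) + 18465*(1/35020) = 18904*(64746162/199728727) + 3693/7004 = 1223961446448/199728727 + 3693/7004 = 8573363569110603/1398900003908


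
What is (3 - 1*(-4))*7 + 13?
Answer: 62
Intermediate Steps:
(3 - 1*(-4))*7 + 13 = (3 + 4)*7 + 13 = 7*7 + 13 = 49 + 13 = 62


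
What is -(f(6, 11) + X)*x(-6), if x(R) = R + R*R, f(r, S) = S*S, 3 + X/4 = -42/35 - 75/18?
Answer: -2626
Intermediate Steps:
X = -502/15 (X = -12 + 4*(-42/35 - 75/18) = -12 + 4*(-42*1/35 - 75*1/18) = -12 + 4*(-6/5 - 25/6) = -12 + 4*(-161/30) = -12 - 322/15 = -502/15 ≈ -33.467)
f(r, S) = S²
x(R) = R + R²
-(f(6, 11) + X)*x(-6) = -(11² - 502/15)*(-6*(1 - 6)) = -(121 - 502/15)*(-6*(-5)) = -1313*30/15 = -1*2626 = -2626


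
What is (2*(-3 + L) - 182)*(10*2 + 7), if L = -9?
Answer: -5562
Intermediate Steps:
(2*(-3 + L) - 182)*(10*2 + 7) = (2*(-3 - 9) - 182)*(10*2 + 7) = (2*(-12) - 182)*(20 + 7) = (-24 - 182)*27 = -206*27 = -5562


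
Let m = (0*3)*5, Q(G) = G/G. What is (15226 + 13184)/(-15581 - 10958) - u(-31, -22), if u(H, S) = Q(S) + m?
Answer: -54949/26539 ≈ -2.0705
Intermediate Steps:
Q(G) = 1
m = 0 (m = 0*5 = 0)
u(H, S) = 1 (u(H, S) = 1 + 0 = 1)
(15226 + 13184)/(-15581 - 10958) - u(-31, -22) = (15226 + 13184)/(-15581 - 10958) - 1*1 = 28410/(-26539) - 1 = 28410*(-1/26539) - 1 = -28410/26539 - 1 = -54949/26539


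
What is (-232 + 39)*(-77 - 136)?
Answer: 41109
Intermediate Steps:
(-232 + 39)*(-77 - 136) = -193*(-213) = 41109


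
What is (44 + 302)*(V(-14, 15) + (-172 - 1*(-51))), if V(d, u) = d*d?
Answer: 25950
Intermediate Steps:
V(d, u) = d²
(44 + 302)*(V(-14, 15) + (-172 - 1*(-51))) = (44 + 302)*((-14)² + (-172 - 1*(-51))) = 346*(196 + (-172 + 51)) = 346*(196 - 121) = 346*75 = 25950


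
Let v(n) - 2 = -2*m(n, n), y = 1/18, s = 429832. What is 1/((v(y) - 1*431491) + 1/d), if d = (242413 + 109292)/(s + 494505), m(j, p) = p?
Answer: -1055115/455267860459 ≈ -2.3176e-6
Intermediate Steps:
d = 351705/924337 (d = (242413 + 109292)/(429832 + 494505) = 351705/924337 ≈ 0.38049)
y = 1/18 ≈ 0.055556
v(n) = 2 - 2*n
1/((v(y) - 1*431491) + 1/d) = 1/(((2 - 2*1/18) - 1*431491) + 1/(351705/924337)) = 1/(((2 - ⅑) - 431491) + 924337/351705) = 1/((17/9 - 431491) + 924337/351705) = 1/(-3883402/9 + 924337/351705) = 1/(-455267860459/1055115) = -1055115/455267860459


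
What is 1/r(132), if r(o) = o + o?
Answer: 1/264 ≈ 0.0037879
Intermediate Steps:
r(o) = 2*o
1/r(132) = 1/(2*132) = 1/264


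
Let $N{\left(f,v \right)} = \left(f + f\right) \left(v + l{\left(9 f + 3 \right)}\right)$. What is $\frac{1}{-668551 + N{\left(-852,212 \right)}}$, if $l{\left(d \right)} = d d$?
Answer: $- \frac{1}{100114821199} \approx -9.9885 \cdot 10^{-12}$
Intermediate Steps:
$l{\left(d \right)} = d^{2}$
$N{\left(f,v \right)} = 2 f \left(v + \left(3 + 9 f\right)^{2}\right)$ ($N{\left(f,v \right)} = \left(f + f\right) \left(v + \left(9 f + 3\right)^{2}\right) = 2 f \left(v + \left(3 + 9 f\right)^{2}\right)$)
$\frac{1}{-668551 + N{\left(-852,212 \right)}} = \frac{1}{-668551 + 2 \left(-852\right) \left(212 + 9 \left(1 + 3 \left(-852\right)\right)^{2}\right)} = \frac{1}{-668551 + 2 \left(-852\right) \left(212 + 9 \left(1 - 2556\right)^{2}\right)} = \frac{1}{-668551 + 2 \left(-852\right) \left(212 + 9 \left(-2555\right)^{2}\right)} = \frac{1}{-668551 + 2 \left(-852\right) \left(212 + 9 \cdot 6528025\right)} = \frac{1}{-668551 + 2 \left(-852\right) \left(212 + 58752225\right)} = \frac{1}{-668551 + 2 \left(-852\right) 58752437} = \frac{1}{-668551 - 100114152648} = \frac{1}{-100114821199} = - \frac{1}{100114821199}$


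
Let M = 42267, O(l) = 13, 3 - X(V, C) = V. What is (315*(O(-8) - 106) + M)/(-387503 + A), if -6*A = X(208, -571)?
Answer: -77832/2324813 ≈ -0.033479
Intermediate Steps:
X(V, C) = 3 - V
A = 205/6 (A = -(3 - 1*208)/6 = -(3 - 208)/6 = -1/6*(-205) = 205/6 ≈ 34.167)
(315*(O(-8) - 106) + M)/(-387503 + A) = (315*(13 - 106) + 42267)/(-387503 + 205/6) = (315*(-93) + 42267)/(-2324813/6) = (-29295 + 42267)*(-6/2324813) = 12972*(-6/2324813) = -77832/2324813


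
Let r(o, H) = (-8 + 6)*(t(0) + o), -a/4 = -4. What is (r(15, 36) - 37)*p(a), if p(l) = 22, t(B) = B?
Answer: -1474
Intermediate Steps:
a = 16 (a = -4*(-4) = 16)
r(o, H) = -2*o (r(o, H) = (-8 + 6)*(0 + o) = -2*o)
(r(15, 36) - 37)*p(a) = (-2*15 - 37)*22 = (-30 - 37)*22 = -67*22 = -1474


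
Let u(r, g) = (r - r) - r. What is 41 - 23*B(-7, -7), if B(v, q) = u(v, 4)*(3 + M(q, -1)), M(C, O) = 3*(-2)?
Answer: 524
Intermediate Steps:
M(C, O) = -6
u(r, g) = -r (u(r, g) = 0 - r = -r)
B(v, q) = 3*v (B(v, q) = (-v)*(3 - 6) = -v*(-3) = 3*v)
41 - 23*B(-7, -7) = 41 - 69*(-7) = 41 - 23*(-21) = 41 + 483 = 524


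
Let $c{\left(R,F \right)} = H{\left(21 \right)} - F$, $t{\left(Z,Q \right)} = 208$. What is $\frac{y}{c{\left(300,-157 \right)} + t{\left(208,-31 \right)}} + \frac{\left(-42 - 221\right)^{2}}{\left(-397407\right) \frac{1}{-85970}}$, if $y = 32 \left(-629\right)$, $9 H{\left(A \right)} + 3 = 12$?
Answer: $\frac{120466942238}{8080609} \approx 14908.0$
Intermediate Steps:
$H{\left(A \right)} = 1$ ($H{\left(A \right)} = - \frac{1}{3} + \frac{1}{9} \cdot 12 = - \frac{1}{3} + \frac{4}{3} = 1$)
$c{\left(R,F \right)} = 1 - F$
$y = -20128$
$\frac{y}{c{\left(300,-157 \right)} + t{\left(208,-31 \right)}} + \frac{\left(-42 - 221\right)^{2}}{\left(-397407\right) \frac{1}{-85970}} = - \frac{20128}{\left(1 - -157\right) + 208} + \frac{\left(-42 - 221\right)^{2}}{\left(-397407\right) \frac{1}{-85970}} = - \frac{20128}{\left(1 + 157\right) + 208} + \frac{\left(-263\right)^{2}}{\left(-397407\right) \left(- \frac{1}{85970}\right)} = - \frac{20128}{158 + 208} + \frac{69169}{\frac{397407}{85970}} = - \frac{20128}{366} + 69169 \cdot \frac{85970}{397407} = \left(-20128\right) \frac{1}{366} + \frac{5946458930}{397407} = - \frac{10064}{183} + \frac{5946458930}{397407} = \frac{120466942238}{8080609}$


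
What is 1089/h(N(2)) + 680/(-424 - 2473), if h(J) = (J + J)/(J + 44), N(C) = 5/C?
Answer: 293392669/28970 ≈ 10127.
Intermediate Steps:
h(J) = 2*J/(44 + J) (h(J) = (2*J)/(44 + J) = 2*J/(44 + J))
1089/h(N(2)) + 680/(-424 - 2473) = 1089/((2*(5/2)/(44 + 5/2))) + 680/(-424 - 2473) = 1089/((2*(5*(1/2))/(44 + 5*(1/2)))) + 680/(-2897) = 1089/((2*(5/2)/(44 + 5/2))) + 680*(-1/2897) = 1089/((2*(5/2)/(93/2))) - 680/2897 = 1089/((2*(5/2)*(2/93))) - 680/2897 = 1089/(10/93) - 680/2897 = 1089*(93/10) - 680/2897 = 101277/10 - 680/2897 = 293392669/28970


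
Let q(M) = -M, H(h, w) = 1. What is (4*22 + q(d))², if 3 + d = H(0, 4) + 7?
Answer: 6889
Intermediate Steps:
d = 5 (d = -3 + (1 + 7) = -3 + 8 = 5)
(4*22 + q(d))² = (4*22 - 1*5)² = (88 - 5)² = 83² = 6889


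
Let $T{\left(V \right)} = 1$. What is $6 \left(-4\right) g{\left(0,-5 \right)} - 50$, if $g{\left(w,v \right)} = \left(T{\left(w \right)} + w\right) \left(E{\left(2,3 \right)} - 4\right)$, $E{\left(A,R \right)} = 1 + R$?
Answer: $-50$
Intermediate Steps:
$g{\left(w,v \right)} = 0$ ($g{\left(w,v \right)} = \left(1 + w\right) \left(\left(1 + 3\right) - 4\right) = \left(1 + w\right) \left(4 - 4\right) = \left(1 + w\right) 0 = 0$)
$6 \left(-4\right) g{\left(0,-5 \right)} - 50 = 6 \left(-4\right) 0 - 50 = \left(-24\right) 0 - 50 = 0 - 50 = -50$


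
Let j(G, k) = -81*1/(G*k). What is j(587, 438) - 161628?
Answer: -13851842883/85702 ≈ -1.6163e+5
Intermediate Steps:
j(G, k) = -81/(G*k)
j(587, 438) - 161628 = -81/(587*438) - 161628 = -81*1/587*1/438 - 161628 = -27/85702 - 161628 = -13851842883/85702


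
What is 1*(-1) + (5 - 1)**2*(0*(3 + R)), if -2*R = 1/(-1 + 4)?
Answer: -1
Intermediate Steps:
R = -1/6 (R = -1/(2*(-1 + 4)) = -1/2/3 = -1/2*1/3 = -1/6 ≈ -0.16667)
1*(-1) + (5 - 1)**2*(0*(3 + R)) = 1*(-1) + (5 - 1)**2*(0*(3 - 1/6)) = -1 + 4**2*(0*(17/6)) = -1 + 16*0 = -1 + 0 = -1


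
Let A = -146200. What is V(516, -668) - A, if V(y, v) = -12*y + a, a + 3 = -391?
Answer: 139614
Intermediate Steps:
a = -394 (a = -3 - 391 = -394)
V(y, v) = -394 - 12*y (V(y, v) = -12*y - 394 = -394 - 12*y)
V(516, -668) - A = (-394 - 12*516) - 1*(-146200) = (-394 - 6192) + 146200 = -6586 + 146200 = 139614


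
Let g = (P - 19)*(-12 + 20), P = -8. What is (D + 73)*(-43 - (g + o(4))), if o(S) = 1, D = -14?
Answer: 10148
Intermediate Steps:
g = -216 (g = (-8 - 19)*(-12 + 20) = -27*8 = -216)
(D + 73)*(-43 - (g + o(4))) = (-14 + 73)*(-43 - (-216 + 1)) = 59*(-43 - 1*(-215)) = 59*(-43 + 215) = 59*172 = 10148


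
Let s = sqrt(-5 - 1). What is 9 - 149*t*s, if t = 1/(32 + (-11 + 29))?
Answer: 9 - 149*I*sqrt(6)/50 ≈ 9.0 - 7.2995*I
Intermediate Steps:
s = I*sqrt(6) (s = sqrt(-6) = I*sqrt(6) ≈ 2.4495*I)
t = 1/50 (t = 1/(32 + 18) = 1/50 ≈ 0.020000)
9 - 149*t*s = 9 - 149*I*sqrt(6)/50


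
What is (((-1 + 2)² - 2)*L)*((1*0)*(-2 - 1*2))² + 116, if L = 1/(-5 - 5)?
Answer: 116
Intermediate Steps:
L = -⅒ (L = 1/(-10) = -⅒ ≈ -0.10000)
(((-1 + 2)² - 2)*L)*((1*0)*(-2 - 1*2))² + 116 = (((-1 + 2)² - 2)*(-⅒))*((1*0)*(-2 - 1*2))² + 116 = ((1² - 2)*(-⅒))*(0*(-2 - 2))² + 116 = ((1 - 2)*(-⅒))*(0*(-4))² + 116 = -1*(-⅒)*0² + 116 = (⅒)*0 + 116 = 0 + 116 = 116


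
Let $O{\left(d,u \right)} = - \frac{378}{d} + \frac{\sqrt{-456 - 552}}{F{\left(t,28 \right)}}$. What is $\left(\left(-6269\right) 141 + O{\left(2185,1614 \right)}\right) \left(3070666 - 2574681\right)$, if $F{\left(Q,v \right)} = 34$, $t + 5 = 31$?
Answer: $- \frac{191587621949871}{437} + \frac{2975910 i \sqrt{7}}{17} \approx -4.3842 \cdot 10^{11} + 4.6315 \cdot 10^{5} i$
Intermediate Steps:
$t = 26$ ($t = -5 + 31 = 26$)
$O{\left(d,u \right)} = - \frac{378}{d} + \frac{6 i \sqrt{7}}{17}$ ($O{\left(d,u \right)} = - \frac{378}{d} + \frac{\sqrt{-456 - 552}}{34} = - \frac{378}{d} + \sqrt{-1008} \cdot \frac{1}{34} = - \frac{378}{d} + 12 i \sqrt{7} \cdot \frac{1}{34} = - \frac{378}{d} + \frac{6 i \sqrt{7}}{17}$)
$\left(\left(-6269\right) 141 + O{\left(2185,1614 \right)}\right) \left(3070666 - 2574681\right) = \left(\left(-6269\right) 141 + \left(- \frac{378}{2185} + \frac{6 i \sqrt{7}}{17}\right)\right) \left(3070666 - 2574681\right) = \left(-883929 + \left(\left(-378\right) \frac{1}{2185} + \frac{6 i \sqrt{7}}{17}\right)\right) 495985 = \left(-883929 - \left(\frac{378}{2185} - \frac{6 i \sqrt{7}}{17}\right)\right) 495985 = \left(- \frac{1931385243}{2185} + \frac{6 i \sqrt{7}}{17}\right) 495985 = - \frac{191587621949871}{437} + \frac{2975910 i \sqrt{7}}{17}$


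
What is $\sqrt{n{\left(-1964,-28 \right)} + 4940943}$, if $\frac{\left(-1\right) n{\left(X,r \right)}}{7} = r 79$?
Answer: $\sqrt{4956427} \approx 2226.3$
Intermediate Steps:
$n{\left(X,r \right)} = - 553 r$ ($n{\left(X,r \right)} = - 7 r 79 = - 7 \cdot 79 r = - 553 r$)
$\sqrt{n{\left(-1964,-28 \right)} + 4940943} = \sqrt{\left(-553\right) \left(-28\right) + 4940943} = \sqrt{15484 + 4940943} = \sqrt{4956427}$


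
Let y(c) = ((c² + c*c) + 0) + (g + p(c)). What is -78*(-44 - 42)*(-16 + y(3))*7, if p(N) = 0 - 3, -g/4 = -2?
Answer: 328692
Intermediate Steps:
g = 8 (g = -4*(-2) = 8)
p(N) = -3
y(c) = 5 + 2*c² (y(c) = ((c² + c*c) + 0) + (8 - 3) = ((c² + c²) + 0) + 5 = (2*c² + 0) + 5 = 2*c² + 5 = 5 + 2*c²)
-78*(-44 - 42)*(-16 + y(3))*7 = -78*(-44 - 42)*(-16 + (5 + 2*3²))*7 = -(-6708)*(-16 + (5 + 2*9))*7 = -(-6708)*(-16 + (5 + 18))*7 = -(-6708)*(-16 + 23)*7 = -(-6708)*7*7 = -78*(-602)*7 = 46956*7 = 328692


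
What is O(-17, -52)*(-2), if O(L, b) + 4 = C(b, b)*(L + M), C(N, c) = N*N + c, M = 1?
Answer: 84872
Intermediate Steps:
C(N, c) = c + N² (C(N, c) = N² + c = c + N²)
O(L, b) = -4 + (1 + L)*(b + b²) (O(L, b) = -4 + (b + b²)*(L + 1) = -4 + (b + b²)*(1 + L) = -4 + (1 + L)*(b + b²))
O(-17, -52)*(-2) = (-4 - 52 + (-52)² - 17*(-52)*(1 - 52))*(-2) = (-4 - 52 + 2704 - 17*(-52)*(-51))*(-2) = (-4 - 52 + 2704 - 45084)*(-2) = -42436*(-2) = 84872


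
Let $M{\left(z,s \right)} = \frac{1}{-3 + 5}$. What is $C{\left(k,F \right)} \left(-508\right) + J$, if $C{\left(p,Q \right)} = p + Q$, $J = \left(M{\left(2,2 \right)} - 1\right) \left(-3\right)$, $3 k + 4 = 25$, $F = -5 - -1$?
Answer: $- \frac{3045}{2} \approx -1522.5$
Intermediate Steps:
$F = -4$ ($F = -5 + 1 = -4$)
$k = 7$ ($k = - \frac{4}{3} + \frac{1}{3} \cdot 25 = - \frac{4}{3} + \frac{25}{3} = 7$)
$M{\left(z,s \right)} = \frac{1}{2}$
$J = \frac{3}{2}$ ($J = \left(\frac{1}{2} - 1\right) \left(-3\right) = \left(- \frac{1}{2}\right) \left(-3\right) = \frac{3}{2} \approx 1.5$)
$C{\left(p,Q \right)} = Q + p$
$C{\left(k,F \right)} \left(-508\right) + J = \left(-4 + 7\right) \left(-508\right) + \frac{3}{2} = 3 \left(-508\right) + \frac{3}{2} = -1524 + \frac{3}{2} = - \frac{3045}{2}$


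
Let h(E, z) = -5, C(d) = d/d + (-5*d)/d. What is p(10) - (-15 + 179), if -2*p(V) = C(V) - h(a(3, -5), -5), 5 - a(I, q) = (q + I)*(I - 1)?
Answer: -329/2 ≈ -164.50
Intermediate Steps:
a(I, q) = 5 - (-1 + I)*(I + q) (a(I, q) = 5 - (q + I)*(I - 1) = 5 - (I + q)*(-1 + I) = 5 - (-1 + I)*(I + q))
C(d) = -4 (C(d) = 1 - 5 = -4)
p(V) = -½ (p(V) = -(-4 - 1*(-5))/2 = -(-4 + 5)/2 = -½*1 = -½)
p(10) - (-15 + 179) = -½ - (-15 + 179) = -½ - 1*164 = -½ - 164 = -329/2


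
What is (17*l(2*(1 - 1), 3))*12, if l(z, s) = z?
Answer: 0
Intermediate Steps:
(17*l(2*(1 - 1), 3))*12 = (17*(2*(1 - 1)))*12 = (17*(2*0))*12 = (17*0)*12 = 0*12 = 0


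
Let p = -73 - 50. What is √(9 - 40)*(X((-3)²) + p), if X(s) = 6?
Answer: -117*I*√31 ≈ -651.43*I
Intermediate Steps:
p = -123
√(9 - 40)*(X((-3)²) + p) = √(9 - 40)*(6 - 123) = √(-31)*(-117) = (I*√31)*(-117) = -117*I*√31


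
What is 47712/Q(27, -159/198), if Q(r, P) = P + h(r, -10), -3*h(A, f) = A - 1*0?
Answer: -3148992/647 ≈ -4867.1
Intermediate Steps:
h(A, f) = -A/3 (h(A, f) = -(A - 1*0)/3 = -(A + 0)/3 = -A/3)
Q(r, P) = P - r/3
47712/Q(27, -159/198) = 47712/(-159/198 - 1/3*27) = 47712/(-159*1/198 - 9) = 47712/(-53/66 - 9) = 47712/(-647/66) = 47712*(-66/647) = -3148992/647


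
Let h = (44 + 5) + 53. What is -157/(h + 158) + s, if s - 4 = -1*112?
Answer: -28237/260 ≈ -108.60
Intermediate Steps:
h = 102 (h = 49 + 53 = 102)
s = -108 (s = 4 - 1*112 = 4 - 112 = -108)
-157/(h + 158) + s = -157/(102 + 158) - 108 = -157/260 - 108 = -28237/260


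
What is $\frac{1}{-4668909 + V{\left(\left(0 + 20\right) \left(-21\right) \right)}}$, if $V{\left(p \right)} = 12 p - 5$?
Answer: $- \frac{1}{4673954} \approx -2.1395 \cdot 10^{-7}$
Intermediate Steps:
$V{\left(p \right)} = -5 + 12 p$
$\frac{1}{-4668909 + V{\left(\left(0 + 20\right) \left(-21\right) \right)}} = \frac{1}{-4668909 + \left(-5 + 12 \left(0 + 20\right) \left(-21\right)\right)} = \frac{1}{-4668909 + \left(-5 + 12 \cdot 20 \left(-21\right)\right)} = \frac{1}{-4668909 + \left(-5 + 12 \left(-420\right)\right)} = \frac{1}{-4668909 - 5045} = \frac{1}{-4673954} = - \frac{1}{4673954}$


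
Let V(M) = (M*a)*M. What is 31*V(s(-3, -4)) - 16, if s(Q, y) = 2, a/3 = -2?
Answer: -760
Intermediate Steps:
a = -6 (a = 3*(-2) = -6)
V(M) = -6*M**2 (V(M) = (M*(-6))*M = (-6*M)*M = -6*M**2)
31*V(s(-3, -4)) - 16 = 31*(-6*2**2) - 16 = 31*(-6*4) - 16 = 31*(-24) - 16 = -744 - 16 = -760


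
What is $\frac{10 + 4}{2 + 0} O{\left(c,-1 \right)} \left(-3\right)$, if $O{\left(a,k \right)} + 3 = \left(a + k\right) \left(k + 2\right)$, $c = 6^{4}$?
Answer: $-27132$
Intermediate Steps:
$c = 1296$
$O{\left(a,k \right)} = -3 + \left(2 + k\right) \left(a + k\right)$ ($O{\left(a,k \right)} = -3 + \left(a + k\right) \left(k + 2\right) = -3 + \left(a + k\right) \left(2 + k\right) = -3 + \left(2 + k\right) \left(a + k\right)$)
$\frac{10 + 4}{2 + 0} O{\left(c,-1 \right)} \left(-3\right) = \frac{10 + 4}{2 + 0} \left(-3 + \left(-1\right)^{2} + 2 \cdot 1296 + 2 \left(-1\right) + 1296 \left(-1\right)\right) \left(-3\right) = \frac{14}{2} \left(-3 + 1 + 2592 - 2 - 1296\right) \left(-3\right) = 14 \cdot \frac{1}{2} \cdot 1292 \left(-3\right) = 7 \cdot 1292 \left(-3\right) = 9044 \left(-3\right) = -27132$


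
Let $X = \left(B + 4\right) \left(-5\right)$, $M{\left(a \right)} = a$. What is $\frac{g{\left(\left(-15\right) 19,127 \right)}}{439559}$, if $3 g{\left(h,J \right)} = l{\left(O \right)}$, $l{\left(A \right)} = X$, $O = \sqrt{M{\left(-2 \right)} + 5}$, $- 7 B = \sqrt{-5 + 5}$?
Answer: $- \frac{20}{1318677} \approx -1.5167 \cdot 10^{-5}$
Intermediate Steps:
$B = 0$ ($B = - \frac{\sqrt{-5 + 5}}{7} = - \frac{\sqrt{0}}{7} = \left(- \frac{1}{7}\right) 0 = 0$)
$O = \sqrt{3}$ ($O = \sqrt{-2 + 5} = \sqrt{3} \approx 1.732$)
$X = -20$ ($X = \left(0 + 4\right) \left(-5\right) = 4 \left(-5\right) = -20$)
$l{\left(A \right)} = -20$
$g{\left(h,J \right)} = - \frac{20}{3}$ ($g{\left(h,J \right)} = \frac{1}{3} \left(-20\right) = - \frac{20}{3}$)
$\frac{g{\left(\left(-15\right) 19,127 \right)}}{439559} = - \frac{20}{3 \cdot 439559} = \left(- \frac{20}{3}\right) \frac{1}{439559} = - \frac{20}{1318677}$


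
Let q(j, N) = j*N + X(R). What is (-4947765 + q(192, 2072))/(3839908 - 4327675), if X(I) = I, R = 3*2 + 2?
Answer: 4549933/487767 ≈ 9.3281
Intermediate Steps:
R = 8 (R = 6 + 2 = 8)
q(j, N) = 8 + N*j (q(j, N) = j*N + 8 = N*j + 8 = 8 + N*j)
(-4947765 + q(192, 2072))/(3839908 - 4327675) = (-4947765 + (8 + 2072*192))/(3839908 - 4327675) = (-4947765 + (8 + 397824))/(-487767) = (-4947765 + 397832)*(-1/487767) = -4549933*(-1/487767) = 4549933/487767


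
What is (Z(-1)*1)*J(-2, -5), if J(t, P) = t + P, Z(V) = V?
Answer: 7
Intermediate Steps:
J(t, P) = P + t
(Z(-1)*1)*J(-2, -5) = (-1*1)*(-5 - 2) = -1*(-7) = 7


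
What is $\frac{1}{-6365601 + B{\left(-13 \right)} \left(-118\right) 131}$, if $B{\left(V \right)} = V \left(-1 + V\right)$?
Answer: $- \frac{1}{9178957} \approx -1.0894 \cdot 10^{-7}$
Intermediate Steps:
$\frac{1}{-6365601 + B{\left(-13 \right)} \left(-118\right) 131} = \frac{1}{-6365601 + - 13 \left(-1 - 13\right) \left(-118\right) 131} = \frac{1}{-6365601 + \left(-13\right) \left(-14\right) \left(-118\right) 131} = \frac{1}{-6365601 + 182 \left(-118\right) 131} = \frac{1}{-6365601 - 2813356} = \frac{1}{-9178957} = - \frac{1}{9178957}$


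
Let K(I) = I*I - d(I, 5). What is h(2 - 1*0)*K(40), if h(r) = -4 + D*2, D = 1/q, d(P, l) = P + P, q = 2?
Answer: -4560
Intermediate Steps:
d(P, l) = 2*P
D = ½ (D = 1/2 = ½ ≈ 0.50000)
h(r) = -3 (h(r) = -4 + (½)*2 = -4 + 1 = -3)
K(I) = I² - 2*I (K(I) = I*I - 2*I = I² - 2*I)
h(2 - 1*0)*K(40) = -120*(-2 + 40) = -120*38 = -3*1520 = -4560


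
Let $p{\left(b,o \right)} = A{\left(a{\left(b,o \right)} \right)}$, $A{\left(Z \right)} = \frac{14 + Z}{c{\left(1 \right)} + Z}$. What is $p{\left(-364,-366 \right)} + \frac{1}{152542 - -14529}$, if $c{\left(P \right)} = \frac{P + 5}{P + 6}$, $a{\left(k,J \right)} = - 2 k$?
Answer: $\frac{433885938}{426198121} \approx 1.018$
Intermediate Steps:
$c{\left(P \right)} = \frac{5 + P}{6 + P}$
$A{\left(Z \right)} = \frac{14 + Z}{\frac{6}{7} + Z}$ ($A{\left(Z \right)} = \frac{14 + Z}{\frac{5 + 1}{6 + 1} + Z} = \frac{14 + Z}{\frac{1}{7} \cdot 6 + Z} = \frac{14 + Z}{\frac{6}{7} + Z}$)
$p{\left(b,o \right)} = \frac{7 \left(14 - 2 b\right)}{6 - 14 b}$ ($p{\left(b,o \right)} = \frac{7 \left(14 - 2 b\right)}{6 + 7 \left(- 2 b\right)} = \frac{7 \left(14 - 2 b\right)}{6 - 14 b}$)
$p{\left(-364,-366 \right)} + \frac{1}{152542 - -14529} = \frac{7 \left(-7 - 364\right)}{-3 + 7 \left(-364\right)} + \frac{1}{152542 - -14529} = 7 \frac{1}{-3 - 2548} \left(-371\right) + \frac{1}{152542 + 14529} = 7 \frac{1}{-2551} \left(-371\right) + \frac{1}{167071} = 7 \left(- \frac{1}{2551}\right) \left(-371\right) + \frac{1}{167071} = \frac{2597}{2551} + \frac{1}{167071} = \frac{433885938}{426198121}$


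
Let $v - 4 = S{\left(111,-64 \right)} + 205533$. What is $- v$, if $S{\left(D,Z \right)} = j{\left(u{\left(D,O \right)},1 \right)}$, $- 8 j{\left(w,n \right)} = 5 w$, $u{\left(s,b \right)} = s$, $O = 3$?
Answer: $- \frac{1643741}{8} \approx -2.0547 \cdot 10^{5}$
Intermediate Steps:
$j{\left(w,n \right)} = - \frac{5 w}{8}$
$S{\left(D,Z \right)} = - \frac{5 D}{8}$
$v = \frac{1643741}{8}$ ($v = 4 + \left(\left(- \frac{5}{8}\right) 111 + 205533\right) = 4 + \left(- \frac{555}{8} + 205533\right) = 4 + \frac{1643709}{8} = \frac{1643741}{8} \approx 2.0547 \cdot 10^{5}$)
$- v = \left(-1\right) \frac{1643741}{8} = - \frac{1643741}{8}$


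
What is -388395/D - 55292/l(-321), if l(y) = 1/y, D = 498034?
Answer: 8839471604493/498034 ≈ 1.7749e+7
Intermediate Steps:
-388395/D - 55292/l(-321) = -388395/498034 - 55292/(1/(-321)) = -388395*1/498034 - 55292/(-1/321) = -388395/498034 - 55292*(-321) = -388395/498034 + 17748732 = 8839471604493/498034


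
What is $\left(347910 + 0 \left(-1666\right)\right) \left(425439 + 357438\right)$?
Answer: $272370737070$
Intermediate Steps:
$\left(347910 + 0 \left(-1666\right)\right) \left(425439 + 357438\right) = \left(347910 + 0\right) 782877 = 347910 \cdot 782877 = 272370737070$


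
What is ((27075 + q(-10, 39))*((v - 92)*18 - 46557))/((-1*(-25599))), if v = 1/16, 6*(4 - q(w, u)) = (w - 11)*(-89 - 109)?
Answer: -1696158045/34132 ≈ -49694.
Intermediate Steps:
q(w, u) = -359 + 33*w (q(w, u) = 4 - (w - 11)*(-89 - 109)/6 = 4 - (-11 + w)*(-198)/6 = 4 - (2178 - 198*w)/6 = 4 + (-363 + 33*w) = -359 + 33*w)
v = 1/16 ≈ 0.062500
((27075 + q(-10, 39))*((v - 92)*18 - 46557))/((-1*(-25599))) = ((27075 + (-359 + 33*(-10)))*((1/16 - 92)*18 - 46557))/((-1*(-25599))) = ((27075 + (-359 - 330))*(-1471/16*18 - 46557))/25599 = ((27075 - 689)*(-13239/8 - 46557))*(1/25599) = (26386*(-385695/8))*(1/25599) = -5088474135/4*1/25599 = -1696158045/34132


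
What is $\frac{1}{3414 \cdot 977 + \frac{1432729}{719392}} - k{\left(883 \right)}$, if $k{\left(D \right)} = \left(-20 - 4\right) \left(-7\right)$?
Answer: $- \frac{403118959794248}{2399517622105} \approx -168.0$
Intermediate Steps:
$k{\left(D \right)} = 168$ ($k{\left(D \right)} = \left(-24\right) \left(-7\right) = 168$)
$\frac{1}{3414 \cdot 977 + \frac{1432729}{719392}} - k{\left(883 \right)} = \frac{1}{3414 \cdot 977 + \frac{1432729}{719392}} - 168 = \frac{1}{3335478 + 1432729 \cdot \frac{1}{719392}} - 168 = \frac{1}{3335478 + \frac{1432729}{719392}} - 168 = \frac{1}{\frac{2399517622105}{719392}} - 168 = \frac{719392}{2399517622105} - 168 = - \frac{403118959794248}{2399517622105}$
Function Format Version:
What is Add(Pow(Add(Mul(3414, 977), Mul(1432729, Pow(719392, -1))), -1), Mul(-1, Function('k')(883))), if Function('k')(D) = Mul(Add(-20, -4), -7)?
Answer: Rational(-403118959794248, 2399517622105) ≈ -168.00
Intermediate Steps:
Function('k')(D) = 168 (Function('k')(D) = Mul(-24, -7) = 168)
Add(Pow(Add(Mul(3414, 977), Mul(1432729, Pow(719392, -1))), -1), Mul(-1, Function('k')(883))) = Add(Pow(Add(Mul(3414, 977), Mul(1432729, Pow(719392, -1))), -1), Mul(-1, 168)) = Add(Pow(Add(3335478, Mul(1432729, Rational(1, 719392))), -1), -168) = Add(Pow(Add(3335478, Rational(1432729, 719392)), -1), -168) = Add(Pow(Rational(2399517622105, 719392), -1), -168) = Add(Rational(719392, 2399517622105), -168) = Rational(-403118959794248, 2399517622105)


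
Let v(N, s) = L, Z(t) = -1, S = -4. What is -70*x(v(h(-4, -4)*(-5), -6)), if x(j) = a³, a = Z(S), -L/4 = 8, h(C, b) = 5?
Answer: 70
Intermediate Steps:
L = -32 (L = -4*8 = -32)
v(N, s) = -32
a = -1
x(j) = -1 (x(j) = (-1)³ = -1)
-70*x(v(h(-4, -4)*(-5), -6)) = -70*(-1) = 70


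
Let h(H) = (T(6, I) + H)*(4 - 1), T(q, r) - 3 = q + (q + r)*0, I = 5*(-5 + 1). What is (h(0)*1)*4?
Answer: 108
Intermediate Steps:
I = -20 (I = 5*(-4) = -20)
T(q, r) = 3 + q (T(q, r) = 3 + (q + (q + r)*0) = 3 + (q + 0) = 3 + q)
h(H) = 27 + 3*H (h(H) = ((3 + 6) + H)*(4 - 1) = (9 + H)*3 = 27 + 3*H)
(h(0)*1)*4 = ((27 + 3*0)*1)*4 = ((27 + 0)*1)*4 = (27*1)*4 = 27*4 = 108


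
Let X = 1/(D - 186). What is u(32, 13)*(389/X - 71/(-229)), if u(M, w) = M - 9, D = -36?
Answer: -454845953/229 ≈ -1.9862e+6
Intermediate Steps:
X = -1/222 (X = 1/(-36 - 186) = 1/(-222) = -1/222 ≈ -0.0045045)
u(M, w) = -9 + M
u(32, 13)*(389/X - 71/(-229)) = (-9 + 32)*(389/(-1/222) - 71/(-229)) = 23*(389*(-222) - 71*(-1/229)) = 23*(-86358 + 71/229) = 23*(-19775911/229) = -454845953/229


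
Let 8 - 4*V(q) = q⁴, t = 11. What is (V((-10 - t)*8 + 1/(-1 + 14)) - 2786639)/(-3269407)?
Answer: 23028241966549/373510133308 ≈ 61.654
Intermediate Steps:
V(q) = 2 - q⁴/4
(V((-10 - t)*8 + 1/(-1 + 14)) - 2786639)/(-3269407) = ((2 - ((-10 - 1*11)*8 + 1/(-1 + 14))⁴/4) - 2786639)/(-3269407) = ((2 - ((-10 - 11)*8 + 1/13)⁴/4) - 2786639)*(-1/3269407) = ((2 - (-21*8 + 1/13)⁴/4) - 2786639)*(-1/3269407) = ((2 - (-168 + 1/13)⁴/4) - 2786639)*(-1/3269407) = ((2 - (-2183/13)⁴/4) - 2786639)*(-1/3269407) = ((2 - ¼*22709885409121/28561) - 2786639)*(-1/3269407) = ((2 - 22709885409121/114244) - 2786639)*(-1/3269407) = (-22709885180633/114244 - 2786639)*(-1/3269407) = -23028241966549/114244*(-1/3269407) = 23028241966549/373510133308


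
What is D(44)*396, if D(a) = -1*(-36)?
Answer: 14256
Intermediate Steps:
D(a) = 36
D(44)*396 = 36*396 = 14256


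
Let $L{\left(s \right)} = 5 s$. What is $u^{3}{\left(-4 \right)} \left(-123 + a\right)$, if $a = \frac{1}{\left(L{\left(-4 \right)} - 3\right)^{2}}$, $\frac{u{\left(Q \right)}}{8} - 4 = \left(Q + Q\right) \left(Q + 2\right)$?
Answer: $- \frac{266510336000}{529} \approx -5.038 \cdot 10^{8}$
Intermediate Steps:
$u{\left(Q \right)} = 32 + 16 Q \left(2 + Q\right)$ ($u{\left(Q \right)} = 32 + 8 \left(Q + Q\right) \left(Q + 2\right) = 32 + 8 \cdot 2 Q \left(2 + Q\right) = 32 + 16 Q \left(2 + Q\right)$)
$a = \frac{1}{529}$ ($a = \frac{1}{\left(5 \left(-4\right) - 3\right)^{2}} = \frac{1}{\left(-20 - 3\right)^{2}} = \frac{1}{\left(-23\right)^{2}} = \frac{1}{529} \approx 0.0018904$)
$u^{3}{\left(-4 \right)} \left(-123 + a\right) = \left(32 + 16 \left(-4\right)^{2} + 32 \left(-4\right)\right)^{3} \left(-123 + \frac{1}{529}\right) = \left(32 + 16 \cdot 16 - 128\right)^{3} \left(- \frac{65066}{529}\right) = \left(32 + 256 - 128\right)^{3} \left(- \frac{65066}{529}\right) = 160^{3} \left(- \frac{65066}{529}\right) = 4096000 \left(- \frac{65066}{529}\right) = - \frac{266510336000}{529}$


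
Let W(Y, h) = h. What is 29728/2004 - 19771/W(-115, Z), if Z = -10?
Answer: 9979591/5010 ≈ 1991.9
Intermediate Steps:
29728/2004 - 19771/W(-115, Z) = 29728/2004 - 19771/(-10) = 29728*(1/2004) - 19771*(-⅒) = 7432/501 + 19771/10 = 9979591/5010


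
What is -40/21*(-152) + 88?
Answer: 7928/21 ≈ 377.52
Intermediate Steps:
-40/21*(-152) + 88 = 6080/21 + 88 = 7928/21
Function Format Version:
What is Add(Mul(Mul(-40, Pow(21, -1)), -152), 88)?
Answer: Rational(7928, 21) ≈ 377.52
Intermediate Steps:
Add(Mul(Mul(-40, Pow(21, -1)), -152), 88) = Add(Mul(Mul(-40, Rational(1, 21)), -152), 88) = Add(Mul(Rational(-40, 21), -152), 88) = Add(Rational(6080, 21), 88) = Rational(7928, 21)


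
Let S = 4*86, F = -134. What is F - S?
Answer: -478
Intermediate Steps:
S = 344
F - S = -134 - 1*344 = -134 - 344 = -478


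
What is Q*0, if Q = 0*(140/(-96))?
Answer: 0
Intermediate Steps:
Q = 0 (Q = 0*(140*(-1/96)) = 0*(-35/24) = 0)
Q*0 = 0*0 = 0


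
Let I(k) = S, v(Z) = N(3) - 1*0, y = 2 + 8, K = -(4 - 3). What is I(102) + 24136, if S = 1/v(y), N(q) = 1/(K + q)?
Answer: 24138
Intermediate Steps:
K = -1 (K = -1*1 = -1)
N(q) = 1/(-1 + q)
y = 10
v(Z) = ½ (v(Z) = 1/(-1 + 3) - 1*0 = 1/2 + 0 = ½ + 0 = ½)
S = 2 (S = 1/(½) = 2)
I(k) = 2
I(102) + 24136 = 2 + 24136 = 24138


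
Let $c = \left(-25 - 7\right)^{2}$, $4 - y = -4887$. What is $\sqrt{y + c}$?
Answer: $13 \sqrt{35} \approx 76.909$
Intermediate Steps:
$y = 4891$ ($y = 4 - -4887 = 4 + 4887 = 4891$)
$c = 1024$ ($c = \left(-32\right)^{2} = 1024$)
$\sqrt{y + c} = \sqrt{4891 + 1024} = \sqrt{5915} = 13 \sqrt{35}$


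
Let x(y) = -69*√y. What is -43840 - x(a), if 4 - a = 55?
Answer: -43840 + 69*I*√51 ≈ -43840.0 + 492.76*I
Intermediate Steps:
a = -51 (a = 4 - 1*55 = 4 - 55 = -51)
-43840 - x(a) = -43840 - (-69)*√(-51) = -43840 - (-69)*I*√51 = -43840 + 69*I*√51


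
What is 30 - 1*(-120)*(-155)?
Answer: -18570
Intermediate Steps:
30 - 1*(-120)*(-155) = 30 + 120*(-155) = 30 - 18600 = -18570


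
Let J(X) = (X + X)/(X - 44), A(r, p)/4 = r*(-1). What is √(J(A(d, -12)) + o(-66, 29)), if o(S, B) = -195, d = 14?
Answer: I*√4847/5 ≈ 13.924*I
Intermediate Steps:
A(r, p) = -4*r (A(r, p) = 4*(r*(-1)) = 4*(-r) = -4*r)
J(X) = 2*X/(-44 + X) (J(X) = (2*X)/(-44 + X) = 2*X/(-44 + X))
√(J(A(d, -12)) + o(-66, 29)) = √(2*(-4*14)/(-44 - 4*14) - 195) = √(2*(-56)/(-44 - 56) - 195) = √(2*(-56)/(-100) - 195) = √(2*(-56)*(-1/100) - 195) = √(28/25 - 195) = √(-4847/25) = I*√4847/5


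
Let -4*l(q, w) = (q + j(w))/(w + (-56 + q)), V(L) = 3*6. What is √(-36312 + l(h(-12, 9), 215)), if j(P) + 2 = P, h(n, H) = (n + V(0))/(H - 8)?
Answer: I*√439379215/110 ≈ 190.56*I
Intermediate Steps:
V(L) = 18
h(n, H) = (18 + n)/(-8 + H) (h(n, H) = (n + 18)/(H - 8) = (18 + n)/(-8 + H))
j(P) = -2 + P
l(q, w) = -(-2 + q + w)/(4*(-56 + q + w)) (l(q, w) = -(q + (-2 + w))/(4*(w + (-56 + q))) = -(-2 + q + w)/(4*(-56 + q + w)))
√(-36312 + l(h(-12, 9), 215)) = √(-36312 + (2 - (18 - 12)/(-8 + 9) - 1*215)/(4*(-56 + (18 - 12)/(-8 + 9) + 215))) = √(-36312 + (2 - 6/1 - 215)/(4*(-56 + 6/1 + 215))) = √(-36312 + (2 - 6 - 215)/(4*(-56 + 1*6 + 215))) = √(-36312 + (2 - 1*6 - 215)/(4*(-56 + 6 + 215))) = √(-36312 + (¼)*(2 - 6 - 215)/165) = √(-36312 + (¼)*(1/165)*(-219)) = √(-36312 - 73/220) = √(-7988713/220) = I*√439379215/110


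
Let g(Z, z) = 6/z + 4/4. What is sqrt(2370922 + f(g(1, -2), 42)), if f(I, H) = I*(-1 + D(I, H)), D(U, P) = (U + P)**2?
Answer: 2*sqrt(591931) ≈ 1538.7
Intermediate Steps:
D(U, P) = (P + U)**2
g(Z, z) = 1 + 6/z (g(Z, z) = 6/z + 4*(1/4) = 6/z + 1 = 1 + 6/z)
f(I, H) = I*(-1 + (H + I)**2)
sqrt(2370922 + f(g(1, -2), 42)) = sqrt(2370922 + ((6 - 2)/(-2))*(-1 + (42 + (6 - 2)/(-2))**2)) = sqrt(2370922 + (-1/2*4)*(-1 + (42 - 1/2*4)**2)) = sqrt(2370922 - 2*(-1 + (42 - 2)**2)) = sqrt(2370922 - 2*(-1 + 40**2)) = sqrt(2370922 - 2*(-1 + 1600)) = sqrt(2370922 - 2*1599) = sqrt(2370922 - 3198) = sqrt(2367724) = 2*sqrt(591931)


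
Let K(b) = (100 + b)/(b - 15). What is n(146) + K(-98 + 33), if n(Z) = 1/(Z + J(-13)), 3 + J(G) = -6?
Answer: -943/2192 ≈ -0.43020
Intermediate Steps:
J(G) = -9 (J(G) = -3 - 6 = -9)
n(Z) = 1/(-9 + Z) (n(Z) = 1/(Z - 9) = 1/(-9 + Z))
K(b) = (100 + b)/(-15 + b)
n(146) + K(-98 + 33) = 1/(-9 + 146) + (100 + (-98 + 33))/(-15 + (-98 + 33)) = 1/137 + (100 - 65)/(-15 - 65) = 1/137 + 35/(-80) = 1/137 - 1/80*35 = 1/137 - 7/16 = -943/2192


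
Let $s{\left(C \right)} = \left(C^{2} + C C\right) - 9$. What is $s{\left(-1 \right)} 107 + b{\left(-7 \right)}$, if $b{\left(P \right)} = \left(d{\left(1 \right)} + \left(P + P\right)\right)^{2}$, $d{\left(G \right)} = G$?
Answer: $-580$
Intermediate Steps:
$s{\left(C \right)} = -9 + 2 C^{2}$ ($s{\left(C \right)} = \left(C^{2} + C^{2}\right) - 9 = 2 C^{2} - 9 = -9 + 2 C^{2}$)
$b{\left(P \right)} = \left(1 + 2 P\right)^{2}$ ($b{\left(P \right)} = \left(1 + \left(P + P\right)\right)^{2} = \left(1 + 2 P\right)^{2}$)
$s{\left(-1 \right)} 107 + b{\left(-7 \right)} = \left(-9 + 2 \left(-1\right)^{2}\right) 107 + \left(1 + 2 \left(-7\right)\right)^{2} = \left(-9 + 2 \cdot 1\right) 107 + \left(1 - 14\right)^{2} = \left(-9 + 2\right) 107 + \left(-13\right)^{2} = \left(-7\right) 107 + 169 = -749 + 169 = -580$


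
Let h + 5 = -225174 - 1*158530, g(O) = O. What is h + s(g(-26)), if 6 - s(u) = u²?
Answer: -384379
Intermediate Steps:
h = -383709 (h = -5 + (-225174 - 1*158530) = -5 + (-225174 - 158530) = -5 - 383704 = -383709)
s(u) = 6 - u²
h + s(g(-26)) = -383709 + (6 - 1*(-26)²) = -383709 + (6 - 1*676) = -383709 + (6 - 676) = -383709 - 670 = -384379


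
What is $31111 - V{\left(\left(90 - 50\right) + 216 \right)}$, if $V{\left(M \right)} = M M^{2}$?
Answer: $-16746105$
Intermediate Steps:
$V{\left(M \right)} = M^{3}$
$31111 - V{\left(\left(90 - 50\right) + 216 \right)} = 31111 - \left(\left(90 - 50\right) + 216\right)^{3} = 31111 - \left(40 + 216\right)^{3} = 31111 - 256^{3} = 31111 - 16777216 = -16746105$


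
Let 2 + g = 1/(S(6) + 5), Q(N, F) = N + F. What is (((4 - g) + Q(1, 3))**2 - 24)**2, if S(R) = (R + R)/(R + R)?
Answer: 6848689/1296 ≈ 5284.5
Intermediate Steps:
S(R) = 1 (S(R) = (2*R)/((2*R)) = (2*R)*(1/(2*R)) = 1)
Q(N, F) = F + N
g = -11/6 (g = -2 + 1/(1 + 5) = -2 + 1/6 = -11/6 ≈ -1.8333)
(((4 - g) + Q(1, 3))**2 - 24)**2 = (((4 - 1*(-11/6)) + (3 + 1))**2 - 24)**2 = (((4 + 11/6) + 4)**2 - 24)**2 = ((35/6 + 4)**2 - 24)**2 = ((59/6)**2 - 24)**2 = (3481/36 - 24)**2 = (2617/36)**2 = 6848689/1296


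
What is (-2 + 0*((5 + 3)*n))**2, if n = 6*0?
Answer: 4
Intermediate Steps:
n = 0
(-2 + 0*((5 + 3)*n))**2 = (-2 + 0*((5 + 3)*0))**2 = (-2 + 0*(8*0))**2 = (-2 + 0*0)**2 = (-2 + 0)**2 = (-2)**2 = 4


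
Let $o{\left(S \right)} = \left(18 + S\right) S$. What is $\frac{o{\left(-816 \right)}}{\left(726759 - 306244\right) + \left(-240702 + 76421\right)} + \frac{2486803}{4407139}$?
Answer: $\frac{8389931503}{2701576207} \approx 3.1056$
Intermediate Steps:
$o{\left(S \right)} = S \left(18 + S\right)$
$\frac{o{\left(-816 \right)}}{\left(726759 - 306244\right) + \left(-240702 + 76421\right)} + \frac{2486803}{4407139} = \frac{\left(-816\right) \left(18 - 816\right)}{\left(726759 - 306244\right) + \left(-240702 + 76421\right)} + \frac{2486803}{4407139} = \frac{\left(-816\right) \left(-798\right)}{420515 - 164281} + 2486803 \cdot \frac{1}{4407139} = \frac{651168}{256234} + \frac{226073}{400649} = 651168 \cdot \frac{1}{256234} + \frac{226073}{400649} = \frac{17136}{6743} + \frac{226073}{400649} = \frac{8389931503}{2701576207}$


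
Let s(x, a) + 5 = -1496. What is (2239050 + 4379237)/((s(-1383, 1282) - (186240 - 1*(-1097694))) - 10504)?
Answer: -6618287/1295939 ≈ -5.1069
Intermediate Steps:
s(x, a) = -1501 (s(x, a) = -5 - 1496 = -1501)
(2239050 + 4379237)/((s(-1383, 1282) - (186240 - 1*(-1097694))) - 10504) = (2239050 + 4379237)/((-1501 - (186240 - 1*(-1097694))) - 10504) = 6618287/((-1501 - (186240 + 1097694)) - 10504) = 6618287/((-1501 - 1*1283934) - 10504) = 6618287/((-1501 - 1283934) - 10504) = 6618287/(-1285435 - 10504) = 6618287/(-1295939) = 6618287*(-1/1295939) = -6618287/1295939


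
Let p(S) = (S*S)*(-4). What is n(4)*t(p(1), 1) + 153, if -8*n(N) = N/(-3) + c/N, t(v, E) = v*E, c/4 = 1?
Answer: 917/6 ≈ 152.83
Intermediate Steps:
p(S) = -4*S² (p(S) = S²*(-4) = -4*S²)
c = 4 (c = 4*1 = 4)
t(v, E) = E*v
n(N) = -1/(2*N) + N/24 (n(N) = -(N/(-3) + 4/N)/8 = -(N*(-⅓) + 4/N)/8 = -(-N/3 + 4/N)/8 = -(4/N - N/3)/8 = -1/(2*N) + N/24)
n(4)*t(p(1), 1) + 153 = ((1/24)*(-12 + 4²)/4)*(1*(-4*1²)) + 153 = ((1/24)*(¼)*(-12 + 16))*(1*(-4*1)) + 153 = ((1/24)*(¼)*4)*(1*(-4)) + 153 = (1/24)*(-4) + 153 = -⅙ + 153 = 917/6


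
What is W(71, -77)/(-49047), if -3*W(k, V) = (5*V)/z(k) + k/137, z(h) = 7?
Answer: -2488/6719439 ≈ -0.00037027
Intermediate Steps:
W(k, V) = -5*V/21 - k/411 (W(k, V) = -((5*V)/7 + k/137)/3 = -((5*V)*(⅐) + k*(1/137))/3 = -(5*V/7 + k/137)/3 = -(k/137 + 5*V/7)/3 = -5*V/21 - k/411)
W(71, -77)/(-49047) = (-5/21*(-77) - 1/411*71)/(-49047) = (55/3 - 71/411)*(-1/49047) = (2488/137)*(-1/49047) = -2488/6719439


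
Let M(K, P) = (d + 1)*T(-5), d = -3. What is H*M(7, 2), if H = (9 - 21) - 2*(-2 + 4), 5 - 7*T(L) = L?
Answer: 320/7 ≈ 45.714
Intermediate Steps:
T(L) = 5/7 - L/7
M(K, P) = -20/7 (M(K, P) = (-3 + 1)*(5/7 - ⅐*(-5)) = -2*(5/7 + 5/7) = -2*10/7 = -20/7)
H = -16 (H = -12 - 2*2 = -12 - 4 = -16)
H*M(7, 2) = -16*(-20/7) = 320/7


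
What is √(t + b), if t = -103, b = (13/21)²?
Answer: 11*I*√374/21 ≈ 10.13*I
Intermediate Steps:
b = 169/441 (b = (13*(1/21))² = (13/21)² = 169/441 ≈ 0.38322)
√(t + b) = √(-103 + 169/441) = √(-45254/441) = 11*I*√374/21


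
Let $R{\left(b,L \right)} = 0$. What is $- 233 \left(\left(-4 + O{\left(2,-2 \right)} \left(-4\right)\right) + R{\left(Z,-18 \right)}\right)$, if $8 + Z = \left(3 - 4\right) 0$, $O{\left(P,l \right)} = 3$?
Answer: $3728$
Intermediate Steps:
$Z = -8$ ($Z = -8 + \left(3 - 4\right) 0 = -8 - 0 = -8 + 0 = -8$)
$- 233 \left(\left(-4 + O{\left(2,-2 \right)} \left(-4\right)\right) + R{\left(Z,-18 \right)}\right) = - 233 \left(\left(-4 + 3 \left(-4\right)\right) + 0\right) = - 233 \left(\left(-4 - 12\right) + 0\right) = - 233 \left(-16 + 0\right) = \left(-233\right) \left(-16\right) = 3728$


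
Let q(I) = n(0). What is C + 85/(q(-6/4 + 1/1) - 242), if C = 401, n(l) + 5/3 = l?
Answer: 17228/43 ≈ 400.65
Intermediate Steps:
n(l) = -5/3 + l
q(I) = -5/3 (q(I) = -5/3 + 0 = -5/3)
C + 85/(q(-6/4 + 1/1) - 242) = 401 + 85/(-5/3 - 242) = 401 + 85/(-731/3) = 401 - 3/731*85 = 401 - 15/43 = 17228/43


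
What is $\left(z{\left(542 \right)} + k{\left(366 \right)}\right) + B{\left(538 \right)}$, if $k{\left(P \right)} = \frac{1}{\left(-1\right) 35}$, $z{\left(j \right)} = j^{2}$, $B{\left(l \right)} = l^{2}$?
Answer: $\frac{20412279}{35} \approx 5.8321 \cdot 10^{5}$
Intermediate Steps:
$k{\left(P \right)} = - \frac{1}{35}$ ($k{\left(P \right)} = \frac{1}{-35} = - \frac{1}{35}$)
$\left(z{\left(542 \right)} + k{\left(366 \right)}\right) + B{\left(538 \right)} = \left(542^{2} - \frac{1}{35}\right) + 538^{2} = \left(293764 - \frac{1}{35}\right) + 289444 = \frac{10281739}{35} + 289444 = \frac{20412279}{35}$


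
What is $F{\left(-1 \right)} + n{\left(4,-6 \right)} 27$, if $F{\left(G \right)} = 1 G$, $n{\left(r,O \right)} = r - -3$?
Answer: $188$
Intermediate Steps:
$n{\left(r,O \right)} = 3 + r$ ($n{\left(r,O \right)} = r + 3 = 3 + r$)
$F{\left(G \right)} = G$
$F{\left(-1 \right)} + n{\left(4,-6 \right)} 27 = -1 + \left(3 + 4\right) 27 = -1 + 7 \cdot 27 = -1 + 189 = 188$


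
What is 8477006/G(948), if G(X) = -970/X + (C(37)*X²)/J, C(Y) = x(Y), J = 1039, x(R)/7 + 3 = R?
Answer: 4174806776916/101384091733 ≈ 41.178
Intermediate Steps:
x(R) = -21 + 7*R
C(Y) = -21 + 7*Y
G(X) = -970/X + 238*X²/1039 (G(X) = -970/X + ((-21 + 7*37)*X²)/1039 = -970/X + ((-21 + 259)*X²)*(1/1039) = -970/X + (238*X²)*(1/1039) = -970/X + 238*X²/1039)
8477006/G(948) = 8477006/(((2/1039)*(-503915 + 119*948³)/948)) = 8477006/(((2/1039)*(1/948)*(-503915 + 119*851971392))) = 8477006/(((2/1039)*(1/948)*(-503915 + 101384595648))) = 8477006/(((2/1039)*(1/948)*101384091733)) = 8477006/(101384091733/492486) = 8477006*(492486/101384091733) = 4174806776916/101384091733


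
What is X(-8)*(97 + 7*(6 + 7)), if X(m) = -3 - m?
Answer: 940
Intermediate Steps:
X(-8)*(97 + 7*(6 + 7)) = (-3 - 1*(-8))*(97 + 7*(6 + 7)) = (-3 + 8)*(97 + 7*13) = 5*(97 + 91) = 5*188 = 940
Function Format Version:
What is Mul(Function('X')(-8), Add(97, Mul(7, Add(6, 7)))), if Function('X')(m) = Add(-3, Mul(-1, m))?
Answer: 940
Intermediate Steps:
Mul(Function('X')(-8), Add(97, Mul(7, Add(6, 7)))) = Mul(Add(-3, Mul(-1, -8)), Add(97, Mul(7, Add(6, 7)))) = Mul(Add(-3, 8), Add(97, Mul(7, 13))) = Mul(5, Add(97, 91)) = Mul(5, 188) = 940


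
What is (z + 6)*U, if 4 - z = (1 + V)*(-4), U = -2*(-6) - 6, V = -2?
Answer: 36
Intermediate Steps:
U = 6 (U = 12 - 6 = 6)
z = 0 (z = 4 - (1 - 2)*(-4) = 4 - (-1)*(-4) = 4 - 1*4 = 4 - 4 = 0)
(z + 6)*U = (0 + 6)*6 = 6*6 = 36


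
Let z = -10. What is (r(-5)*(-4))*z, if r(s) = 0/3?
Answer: 0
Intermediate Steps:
r(s) = 0 (r(s) = 0*(⅓) = 0)
(r(-5)*(-4))*z = (0*(-4))*(-10) = 0*(-10) = 0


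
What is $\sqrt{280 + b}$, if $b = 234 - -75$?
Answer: $\sqrt{589} \approx 24.269$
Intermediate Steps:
$b = 309$ ($b = 234 + 75 = 309$)
$\sqrt{280 + b} = \sqrt{280 + 309} = \sqrt{589}$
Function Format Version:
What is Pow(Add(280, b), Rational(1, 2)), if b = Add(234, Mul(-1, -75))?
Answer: Pow(589, Rational(1, 2)) ≈ 24.269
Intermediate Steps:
b = 309 (b = Add(234, 75) = 309)
Pow(Add(280, b), Rational(1, 2)) = Pow(Add(280, 309), Rational(1, 2)) = Pow(589, Rational(1, 2))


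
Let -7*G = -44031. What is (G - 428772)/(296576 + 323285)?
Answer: -79929/117271 ≈ -0.68157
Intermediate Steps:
G = 44031/7 (G = -1/7*(-44031) = 44031/7 ≈ 6290.1)
(G - 428772)/(296576 + 323285) = (44031/7 - 428772)/(296576 + 323285) = -2957373/7/619861 = -2957373/7*1/619861 = -79929/117271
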